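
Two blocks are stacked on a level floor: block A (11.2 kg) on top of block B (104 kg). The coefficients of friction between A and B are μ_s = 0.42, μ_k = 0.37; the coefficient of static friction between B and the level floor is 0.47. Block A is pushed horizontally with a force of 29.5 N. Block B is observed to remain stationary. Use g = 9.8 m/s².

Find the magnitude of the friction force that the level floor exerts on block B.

f ≈ 29.5 N

Between the blocks, N₁ = m_A g = 109.8 N.
So the A–B interface can sustain at most μ_s N₁ = 46.1 N of static friction.
P = 29.5 N is within that limit, so A and B move together (both at rest); the A–B friction is simply f₁ = P = 29.5 N.
B experiences an equal 29.5 N forward from A (third law). B is in equilibrium, so the floor supplies f₂ = 29.5 N of static friction (limit μ_s(m_A+m_B)g = 530.6 N, not exceeded).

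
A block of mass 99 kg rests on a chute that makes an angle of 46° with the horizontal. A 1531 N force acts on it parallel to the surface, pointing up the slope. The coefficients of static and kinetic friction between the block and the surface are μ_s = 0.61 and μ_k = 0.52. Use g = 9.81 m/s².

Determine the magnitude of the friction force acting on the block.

f ≈ 351 N (down the incline)

Perpendicular to the surface, N = m g cos θ = 99·9.81·cos 46° = 674.6 N.
For equilibrium along the incline the friction force must supply f = m g sin θ − P = 698.6 − 1531 = -832.4 N (positive meaning up-slope).
Maximum static friction available: μ_s N = 0.61 × 674.6 = 411.5 N.
Since |-832.4| > 411.5 N, static friction cannot hold it; the block slides up the incline and kinetic friction applies: f = μ_k N = 0.52 × 674.6 = 351 N.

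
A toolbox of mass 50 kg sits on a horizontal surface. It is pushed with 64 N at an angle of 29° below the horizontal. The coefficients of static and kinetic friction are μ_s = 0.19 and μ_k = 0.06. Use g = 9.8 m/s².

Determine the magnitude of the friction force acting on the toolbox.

Vertical equilibrium gives N = m g + P sin α = 521 N.
The horizontal driving force is P cos α = 55.98 N, so equilibrium needs friction f = 55.98 N.
μ_s N = 0.19 × 521 = 99 N.
Since 55.98 N does not exceed the limit, the toolbox stays at rest and f = 56 N.

f ≈ 56 N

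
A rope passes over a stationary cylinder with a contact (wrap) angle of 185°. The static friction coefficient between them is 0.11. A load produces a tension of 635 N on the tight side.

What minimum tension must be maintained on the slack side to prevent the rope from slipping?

Capstan equation at impending slip: T_tight/T_slack = e^{μβ}.
β = 185° = 3.229 rad; e^{μβ} = e^{0.11×3.229} = 1.426.
T_slack = T_tight / e^{μβ} = 635 / 1.426 = 445 N.

T_min ≈ 445 N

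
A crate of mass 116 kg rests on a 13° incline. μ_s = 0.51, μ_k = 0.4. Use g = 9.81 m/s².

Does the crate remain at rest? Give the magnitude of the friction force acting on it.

N = m g cos θ = 1110 N.
Down-slope weight component: m g sin θ = 256 N.
μ_s N = 565 N.
256 ≤ 565 N, so it stays put; friction = 256 N.

f ≈ 256 N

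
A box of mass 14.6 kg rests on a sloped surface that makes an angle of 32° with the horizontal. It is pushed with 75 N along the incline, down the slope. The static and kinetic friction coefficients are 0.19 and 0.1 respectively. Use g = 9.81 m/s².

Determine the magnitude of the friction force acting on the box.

f ≈ 12.1 N (up the incline)

Normal force: N = m g cos θ = 14.6 × 9.81 × cos 32° = 121.5 N.
For equilibrium along the incline the friction force must supply f = m g sin θ + P = 75.9 + 75 = 150.9 N (positive meaning up-slope).
Static friction can supply at most μ_s N = 23.08 N.
|150.9| exceeds 23.08 N, so the box slips down-slope; friction is kinetic, f = μ_k N = 0.1×121.5 = 12.1 N.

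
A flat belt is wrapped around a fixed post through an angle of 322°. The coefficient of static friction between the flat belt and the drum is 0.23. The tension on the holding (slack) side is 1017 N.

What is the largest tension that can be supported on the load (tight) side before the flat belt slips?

At impending slip the capstan equation gives T₂/T₁ = e^{μβ} with β in radians.
β = 322° × π/180 = 5.62 rad.
e^{μβ} = e^{0.23×5.62} = 3.642.
T₂ = T₁ · e^{μβ} = 1017 × 3.642 = 3700 N.

T_max ≈ 3700 N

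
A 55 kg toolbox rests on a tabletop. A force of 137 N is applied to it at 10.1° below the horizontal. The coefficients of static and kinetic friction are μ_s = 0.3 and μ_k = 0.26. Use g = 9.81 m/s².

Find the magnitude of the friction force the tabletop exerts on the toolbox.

f ≈ 135 N

Vertical equilibrium gives N = m g + P sin α = 563.6 N.
For equilibrium, f = P cos α = 137×cos 10.1° = 134.9 N.
The static-friction limit is μ_s N = 169.1 N.
Since 134.9 N does not exceed the limit, the toolbox stays at rest and f = 135 N.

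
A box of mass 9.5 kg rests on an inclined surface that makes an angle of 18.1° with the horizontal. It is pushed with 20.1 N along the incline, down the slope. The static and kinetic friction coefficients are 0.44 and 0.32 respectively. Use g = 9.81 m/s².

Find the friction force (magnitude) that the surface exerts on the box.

Normal force: N = m g cos θ = 9.5 × 9.81 × cos 18.1° = 88.58 N.
The friction needed for equilibrium is m g sin θ + P = 28.95 + 20.1 = 49.05 N, measured positive up-slope.
The static-friction ceiling is μ_s N = 0.44 × 88.58 = 38.98 N.
|49.05| exceeds 38.98 N, so the box slips down-slope; friction is kinetic, f = μ_k N = 0.32×88.58 = 28.3 N.

f ≈ 28.3 N (up the incline)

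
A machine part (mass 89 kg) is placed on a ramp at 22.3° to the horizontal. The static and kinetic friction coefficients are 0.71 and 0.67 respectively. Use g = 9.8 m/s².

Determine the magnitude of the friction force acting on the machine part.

f ≈ 331 N (up the incline)

Perpendicular to the surface, N = m g cos θ = 89·9.8·cos 22.3° = 807 N.
Along the slope the weight component is m g sin θ = 331 N; friction must supply exactly this, acting up-slope.
The static-friction ceiling is μ_s N = 0.71 × 807 = 572.9 N.
Since |331| ≤ 572.9 N, the machine part remains in static equilibrium and friction takes exactly the required value.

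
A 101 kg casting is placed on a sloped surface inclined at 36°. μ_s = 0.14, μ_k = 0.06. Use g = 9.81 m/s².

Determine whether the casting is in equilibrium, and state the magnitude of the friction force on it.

N = m g cos θ = 802 N.
Down-slope weight component: m g sin θ = 582 N.
μ_s N = 112 N.
582 > 112 N, so it slides; kinetic friction f = μ_k N = 0.06×802 = 48.1 N.

f ≈ 48.1 N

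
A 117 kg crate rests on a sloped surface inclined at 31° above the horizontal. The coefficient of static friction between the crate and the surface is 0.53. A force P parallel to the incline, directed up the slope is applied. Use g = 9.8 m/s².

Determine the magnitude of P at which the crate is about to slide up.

P ≈ 1110 N

At impending motion up the slope, friction acts down-slope at its limit: f = μ_s N.
P is parallel to the surface, so N = m g cos θ = 983 N.
Along the incline: P = m g sin θ + μ_s N = 591 + 0.53×983 = 1110 N.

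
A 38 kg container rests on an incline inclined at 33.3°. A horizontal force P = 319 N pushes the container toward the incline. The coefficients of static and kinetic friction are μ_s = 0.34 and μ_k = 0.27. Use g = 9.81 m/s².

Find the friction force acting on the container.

Resolve perpendicular to the incline: N = m g cos θ + P sin θ = 38×9.81×cos 33.3° + 319×sin 33.3° = 486.7 N.
Parallel to the incline: P cos θ − m g sin θ = 266.6 − 204.7 = 61.96 N; the friction needed to balance this is 61.96 N acting down the slope.
The limit of static friction is μ_s N = 165.5 N.
|f_req| = 61.96 ≤ 165.5 N → the container is in equilibrium; friction equals the required value.

f ≈ 62 N (down the incline)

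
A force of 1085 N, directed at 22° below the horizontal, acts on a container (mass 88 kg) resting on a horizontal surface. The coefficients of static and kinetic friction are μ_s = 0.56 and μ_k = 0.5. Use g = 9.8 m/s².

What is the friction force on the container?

f ≈ 634 N

Vertical equilibrium gives N = m g + P sin α = 1269 N.
For equilibrium, f = P cos α = 1085×cos 22° = 1006 N.
μ_s N = 0.56 × 1269 = 710.6 N.
The required friction exceeds μ_s N, so the container moves and f = μ_k N = 634 N.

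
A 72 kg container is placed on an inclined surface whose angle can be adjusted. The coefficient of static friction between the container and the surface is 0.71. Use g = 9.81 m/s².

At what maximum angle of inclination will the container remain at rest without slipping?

At the slip threshold, m g sin θ = μ_s · m g cos θ, so tan θ = μ_s.
θ_max = arctan(0.71) = 35.4°.

θ_max ≈ 35.4°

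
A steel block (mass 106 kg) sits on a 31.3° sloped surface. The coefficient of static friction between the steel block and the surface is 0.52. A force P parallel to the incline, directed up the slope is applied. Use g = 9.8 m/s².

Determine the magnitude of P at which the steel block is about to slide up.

P ≈ 1000 N

At impending motion up the slope, friction acts down-slope at its limit: f = μ_s N.
P is parallel to the surface, so N = m g cos θ = 888 N.
Along the incline: P = m g sin θ + μ_s N = 540 + 0.52×888 = 1000 N.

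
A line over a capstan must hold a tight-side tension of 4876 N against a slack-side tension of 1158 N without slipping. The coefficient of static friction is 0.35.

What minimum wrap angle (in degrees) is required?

β_min ≈ 235°

T₂/T₁ = e^{μβ} → β = ln(T₂/T₁)/μ.
β = ln(4876/1158)/0.35 = 1.438/0.35 = 4.108 rad.
In degrees: β = 4.108 × 180/π = 235°.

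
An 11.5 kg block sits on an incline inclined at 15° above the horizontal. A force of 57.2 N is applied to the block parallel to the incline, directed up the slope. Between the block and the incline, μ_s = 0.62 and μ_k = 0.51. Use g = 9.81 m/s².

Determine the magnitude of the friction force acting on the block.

Normal force: N = m g cos θ = 11.5 × 9.81 × cos 15° = 109 N.
For equilibrium along the incline the friction force must supply f = m g sin θ − P = 29.2 − 57.2 = -28 N (positive meaning up-slope).
Maximum static friction available: μ_s N = 0.62 × 109 = 67.56 N.
Since |-28| ≤ 67.56 N, the block remains in static equilibrium and friction takes exactly the required value.

f ≈ 28 N (down the incline)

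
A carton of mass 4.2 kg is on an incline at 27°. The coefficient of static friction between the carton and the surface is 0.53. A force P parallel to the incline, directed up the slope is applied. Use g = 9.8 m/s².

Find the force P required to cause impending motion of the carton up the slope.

P ≈ 38.1 N

At impending motion up the slope, friction acts down-slope at its limit: f = μ_s N.
P is parallel to the surface, so N = m g cos θ = 36.7 N.
Along the incline: P = m g sin θ + μ_s N = 18.7 + 0.53×36.7 = 38.1 N.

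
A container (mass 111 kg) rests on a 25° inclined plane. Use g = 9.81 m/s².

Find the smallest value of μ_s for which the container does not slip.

μ_s,min ≈ 0.466

At the slip threshold m g sin θ = μ_s m g cos θ, so μ_s,min = tan θ.
μ_s,min = tan 25° = 0.466.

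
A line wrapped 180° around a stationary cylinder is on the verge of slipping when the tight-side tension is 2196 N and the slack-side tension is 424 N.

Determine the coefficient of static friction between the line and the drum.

T₂/T₁ = e^{μβ} → μ = ln(T₂/T₁)/β.
β = 180° = 3.142 rad.
μ = ln(2196/424)/3.142 = ln(5.179)/3.142 = 0.524.

μ ≈ 0.524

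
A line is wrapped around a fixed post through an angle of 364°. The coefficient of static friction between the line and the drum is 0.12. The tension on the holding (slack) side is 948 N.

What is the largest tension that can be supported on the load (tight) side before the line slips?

T_max ≈ 2030 N

At impending slip the capstan equation gives T₂/T₁ = e^{μβ} with β in radians.
β = 364° × π/180 = 6.353 rad.
e^{μβ} = e^{0.12×6.353} = 2.143.
T₂ = T₁ · e^{μβ} = 948 × 2.143 = 2030 N.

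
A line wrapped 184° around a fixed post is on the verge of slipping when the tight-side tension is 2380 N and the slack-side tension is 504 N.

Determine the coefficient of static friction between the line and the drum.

μ ≈ 0.483

T₂/T₁ = e^{μβ} → μ = ln(T₂/T₁)/β.
β = 184° = 3.211 rad.
μ = ln(2380/504)/3.211 = ln(4.722)/3.211 = 0.483.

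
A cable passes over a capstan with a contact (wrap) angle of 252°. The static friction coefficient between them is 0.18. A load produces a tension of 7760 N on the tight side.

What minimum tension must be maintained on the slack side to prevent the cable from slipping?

T_min ≈ 3520 N

Capstan equation at impending slip: T_tight/T_slack = e^{μβ}.
β = 252° = 4.398 rad; e^{μβ} = e^{0.18×4.398} = 2.207.
T_slack = T_tight / e^{μβ} = 7760 / 2.207 = 3520 N.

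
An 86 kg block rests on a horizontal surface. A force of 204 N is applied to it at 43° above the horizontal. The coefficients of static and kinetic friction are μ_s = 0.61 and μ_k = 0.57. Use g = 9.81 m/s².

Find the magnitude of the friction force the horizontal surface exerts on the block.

Vertical equilibrium gives N = m g − P sin α = 704.5 N.
Horizontally, friction must balance P cos α = 149.2 N.
The static-friction limit is μ_s N = 429.8 N.
Since 149.2 N does not exceed the limit, the block stays at rest and f = 149 N.

f ≈ 149 N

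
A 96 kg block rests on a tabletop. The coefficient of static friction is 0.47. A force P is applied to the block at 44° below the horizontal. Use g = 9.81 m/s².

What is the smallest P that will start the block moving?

N = m g + P sin α (the push presses the block into the tabletop).
At impending slip, P cos α = μ_s N = μ_s (m g + P sin α).
Solving: P (cos α − μ_s sin α) = μ_s m g → P = 0.47×942/(cos 44° − 0.47 sin 44°) = 443/0.3929 = 1130 N.

P ≈ 1130 N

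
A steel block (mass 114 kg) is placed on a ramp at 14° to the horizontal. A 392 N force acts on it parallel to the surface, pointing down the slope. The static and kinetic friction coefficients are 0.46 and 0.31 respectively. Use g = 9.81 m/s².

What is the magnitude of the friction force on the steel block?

f ≈ 336 N (up the incline)

Normal force: N = m g cos θ = 114 × 9.81 × cos 14° = 1085 N.
Parallel to the incline, ΣF = 0 gives f = m g sin θ + P = 270.6 + 392 = 662.6 N (up-slope positive).
Maximum static friction available: μ_s N = 0.46 × 1085 = 499.2 N.
|662.6| exceeds 499.2 N, so the steel block slips down-slope; friction is kinetic, f = μ_k N = 0.31×1085 = 336 N.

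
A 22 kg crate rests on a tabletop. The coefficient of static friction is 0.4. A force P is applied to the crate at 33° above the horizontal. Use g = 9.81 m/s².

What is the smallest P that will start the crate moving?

N = m g − P sin α (the pull lifts the crate).
At impending slip, P cos α = μ_s N = μ_s (m g − P sin α).
Solving: P (cos α + μ_s sin α) = μ_s m g → P = 0.4×216/(cos 33° + 0.4 sin 33°) = 86.3/1.057 = 81.7 N.

P ≈ 81.7 N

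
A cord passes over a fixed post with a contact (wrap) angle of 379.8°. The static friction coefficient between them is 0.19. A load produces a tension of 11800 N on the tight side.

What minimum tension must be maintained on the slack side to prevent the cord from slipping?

T_min ≈ 3350 N

Capstan equation at impending slip: T_tight/T_slack = e^{μβ}.
β = 379.8° = 6.629 rad; e^{μβ} = e^{0.19×6.629} = 3.524.
T_slack = T_tight / e^{μβ} = 11800 / 3.524 = 3350 N.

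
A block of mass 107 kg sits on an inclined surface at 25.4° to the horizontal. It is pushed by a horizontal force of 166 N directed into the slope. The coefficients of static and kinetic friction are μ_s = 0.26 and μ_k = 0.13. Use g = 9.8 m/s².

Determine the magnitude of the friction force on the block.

Resolve perpendicular to the incline: N = m g cos θ + P sin θ = 107×9.8×cos 25.4° + 166×sin 25.4° = 1018 N.
Along the incline, the net driving force (taking up-slope positive) is P cos θ − m g sin θ = 150 − 449.8 = -299.8 N, so equilibrium requires friction f = 299.8 N (up-slope).
Maximum static friction: μ_s N = 0.26 × 1018 = 264.8 N.
The required 299.8 N exceeds the static limit, so the block slides down-slope and f = μ_k N = 0.13×1018 = 132 N.

f ≈ 132 N (up the incline)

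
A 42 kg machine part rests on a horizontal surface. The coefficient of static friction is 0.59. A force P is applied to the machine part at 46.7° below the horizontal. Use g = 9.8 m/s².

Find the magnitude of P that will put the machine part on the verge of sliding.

N = m g + P sin α (the push presses the machine part into the horizontal surface).
At impending slip, P cos α = μ_s N = μ_s (m g + P sin α).
Solving: P (cos α − μ_s sin α) = μ_s m g → P = 0.59×412/(cos 46.7° − 0.59 sin 46.7°) = 243/0.2564 = 947 N.

P ≈ 947 N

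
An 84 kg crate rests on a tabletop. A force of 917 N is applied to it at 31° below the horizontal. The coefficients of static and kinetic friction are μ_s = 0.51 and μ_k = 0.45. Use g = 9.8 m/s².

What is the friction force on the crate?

The vertical component of P adds to the normal force: N = m g + P sin α = 823.2 + 472.3 = 1295 N.
The horizontal driving force is P cos α = 786 N, so equilibrium needs friction f = 786 N.
μ_s N = 0.51 × 1295 = 660.7 N.
786 > 660.7 N → the crate slides; f = μ_k N = 0.45×1295 = 583 N.

f ≈ 583 N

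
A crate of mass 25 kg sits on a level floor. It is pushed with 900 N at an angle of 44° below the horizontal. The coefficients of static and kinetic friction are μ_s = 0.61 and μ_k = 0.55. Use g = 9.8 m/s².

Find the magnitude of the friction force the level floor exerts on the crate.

f ≈ 479 N

Vertical equilibrium gives N = m g + P sin α = 870.2 N.
For equilibrium, f = P cos α = 900×cos 44° = 647.4 N.
The static-friction limit is μ_s N = 530.8 N.
The required friction exceeds μ_s N, so the crate moves and f = μ_k N = 479 N.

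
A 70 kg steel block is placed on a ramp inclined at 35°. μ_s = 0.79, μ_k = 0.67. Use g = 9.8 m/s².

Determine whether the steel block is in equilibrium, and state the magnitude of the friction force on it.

N = m g cos θ = 562 N.
Down-slope weight component: m g sin θ = 393 N.
μ_s N = 444 N.
393 ≤ 444 N, so it stays put; friction = 393 N.

f ≈ 393 N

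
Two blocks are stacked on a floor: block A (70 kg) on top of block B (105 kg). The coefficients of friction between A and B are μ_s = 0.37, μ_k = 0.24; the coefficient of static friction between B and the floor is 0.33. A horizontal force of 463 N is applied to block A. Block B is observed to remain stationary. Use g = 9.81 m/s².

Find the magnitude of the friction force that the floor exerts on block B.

f ≈ 165 N

Normal force at the A–B interface: N₁ = m_A g = 686.7 N.
So the A–B interface can sustain at most μ_s N₁ = 254.1 N of static friction.
P = 463 N exceeds that limit, so A slips over B and the interface friction becomes kinetic: f₁ = μ_k N₁ = 0.24×686.7 = 165 N.
By Newton's third law B feels 165 N forward from A. With B stationary, the floor's static friction on B balances it: f₂ = 165 N (well within μ_s(m_A+m_B)g = 566.5 N).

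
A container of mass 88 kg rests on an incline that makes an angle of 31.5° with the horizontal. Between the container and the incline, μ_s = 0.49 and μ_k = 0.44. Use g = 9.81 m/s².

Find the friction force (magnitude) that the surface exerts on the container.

Normal force: N = m g cos θ = 88 × 9.81 × cos 31.5° = 736.1 N.
Along the slope the weight component is m g sin θ = 451.1 N; friction must supply exactly this, acting up-slope.
Maximum static friction available: μ_s N = 0.49 × 736.1 = 360.7 N.
|451.1| exceeds 360.7 N, so the container slips down-slope; friction is kinetic, f = μ_k N = 0.44×736.1 = 324 N.

f ≈ 324 N (up the incline)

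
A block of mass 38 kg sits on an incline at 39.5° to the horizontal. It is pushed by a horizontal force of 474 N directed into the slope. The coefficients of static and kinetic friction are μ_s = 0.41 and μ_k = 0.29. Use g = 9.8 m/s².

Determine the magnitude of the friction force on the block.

Resolve perpendicular to the incline: N = m g cos θ + P sin θ = 38×9.8×cos 39.5° + 474×sin 39.5° = 588.9 N.
Parallel to the incline: P cos θ − m g sin θ = 365.8 − 236.9 = 128.9 N; the friction needed to balance this is 128.9 N acting down the slope.
Maximum static friction: μ_s N = 0.41 × 588.9 = 241.4 N.
Since 128.9 N is within the 241.4 N limit, the block stays put and friction is exactly 129 N.

f ≈ 129 N (down the incline)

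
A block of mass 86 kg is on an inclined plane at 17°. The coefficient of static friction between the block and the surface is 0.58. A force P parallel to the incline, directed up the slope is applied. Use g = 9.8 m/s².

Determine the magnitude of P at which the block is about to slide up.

At impending motion up the slope, friction acts down-slope at its limit: f = μ_s N.
P is parallel to the surface, so N = m g cos θ = 806 N.
Along the incline: P = m g sin θ + μ_s N = 246 + 0.58×806 = 714 N.

P ≈ 714 N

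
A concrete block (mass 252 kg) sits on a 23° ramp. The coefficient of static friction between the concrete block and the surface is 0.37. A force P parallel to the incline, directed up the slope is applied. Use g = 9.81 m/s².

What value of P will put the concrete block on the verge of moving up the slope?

At impending motion up the slope, friction acts down-slope at its limit: f = μ_s N.
P is parallel to the surface, so N = m g cos θ = 2280 N.
Along the incline: P = m g sin θ + μ_s N = 966 + 0.37×2280 = 1810 N.

P ≈ 1810 N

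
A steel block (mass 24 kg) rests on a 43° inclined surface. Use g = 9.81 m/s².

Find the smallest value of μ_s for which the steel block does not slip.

At the slip threshold m g sin θ = μ_s m g cos θ, so μ_s,min = tan θ.
μ_s,min = tan 43° = 0.933.

μ_s,min ≈ 0.933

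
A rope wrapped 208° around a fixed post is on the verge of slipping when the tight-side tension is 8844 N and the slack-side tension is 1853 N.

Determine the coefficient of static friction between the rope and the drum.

μ ≈ 0.431

T₂/T₁ = e^{μβ} → μ = ln(T₂/T₁)/β.
β = 208° = 3.63 rad.
μ = ln(8844/1853)/3.63 = ln(4.773)/3.63 = 0.431.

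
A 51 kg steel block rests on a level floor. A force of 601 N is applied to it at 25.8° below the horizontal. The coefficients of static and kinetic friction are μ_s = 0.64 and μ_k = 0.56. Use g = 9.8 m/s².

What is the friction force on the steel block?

f ≈ 426 N

The vertical component of P adds to the normal force: N = m g + P sin α = 499.8 + 261.6 = 761.4 N.
The horizontal driving force is P cos α = 541.1 N, so equilibrium needs friction f = 541.1 N.
The static-friction limit is μ_s N = 487.3 N.
541.1 > 487.3 N → the steel block slides; f = μ_k N = 0.56×761.4 = 426 N.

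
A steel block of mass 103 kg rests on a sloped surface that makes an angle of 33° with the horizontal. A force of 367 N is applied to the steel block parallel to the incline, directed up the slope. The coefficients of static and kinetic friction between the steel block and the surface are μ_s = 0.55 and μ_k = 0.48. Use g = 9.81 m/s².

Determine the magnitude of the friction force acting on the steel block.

Normal force: N = m g cos θ = 103 × 9.81 × cos 33° = 847.4 N.
For equilibrium along the incline the friction force must supply f = m g sin θ − P = 550.3 − 367 = 183.3 N (positive meaning up-slope).
Maximum static friction available: μ_s N = 0.55 × 847.4 = 466.1 N.
Since |183.3| ≤ 466.1 N, static friction is sufficient; f equals the required value, not μ_s N.

f ≈ 183 N (up the incline)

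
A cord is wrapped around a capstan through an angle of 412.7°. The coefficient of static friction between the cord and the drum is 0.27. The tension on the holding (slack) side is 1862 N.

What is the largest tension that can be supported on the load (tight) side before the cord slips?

T_max ≈ 13000 N

At impending slip the capstan equation gives T₂/T₁ = e^{μβ} with β in radians.
β = 412.7° × π/180 = 7.203 rad.
e^{μβ} = e^{0.27×7.203} = 6.992.
T₂ = T₁ · e^{μβ} = 1862 × 6.992 = 13000 N.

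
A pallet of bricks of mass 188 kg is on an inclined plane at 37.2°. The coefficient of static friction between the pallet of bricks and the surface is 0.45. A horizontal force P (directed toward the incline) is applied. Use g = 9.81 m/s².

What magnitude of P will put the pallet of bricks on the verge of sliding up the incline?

At impending motion up the slope, friction acts down-slope at its limit: f = μ_s N.
Perpendicular to the incline: N = m g cos θ + P sin θ.
Along the incline: P cos θ = m g sin θ + μ_s N = m g sin θ + μ_s (m g cos θ + P sin θ).
Solving, P (cos θ − μ_s sin θ) = m g (sin θ + μ_s cos θ), so P = 188×9.81×(sin 37.2° + 0.45 cos 37.2°)/(cos 37.2° − 0.45 sin 37.2°) = 1840×0.963/0.5245 = 3390 N.

P ≈ 3390 N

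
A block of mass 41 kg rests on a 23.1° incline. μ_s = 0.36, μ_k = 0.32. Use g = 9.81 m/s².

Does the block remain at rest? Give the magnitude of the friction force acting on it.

f ≈ 118 N

N = m g cos θ = 370 N.
Down-slope weight component: m g sin θ = 158 N.
μ_s N = 133 N.
158 > 133 N, so it slides; kinetic friction f = μ_k N = 0.32×370 = 118 N.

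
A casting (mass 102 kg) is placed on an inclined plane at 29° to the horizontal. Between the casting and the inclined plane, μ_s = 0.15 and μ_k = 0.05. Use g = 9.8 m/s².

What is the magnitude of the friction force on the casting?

Perpendicular to the surface, N = m g cos θ = 102·9.8·cos 29° = 874.3 N.
For equilibrium along the incline, friction must balance the weight component: f = m g sin θ = 484.6 N up the slope.
Static friction can supply at most μ_s N = 131.1 N.
Since |484.6| > 131.1 N, static friction cannot hold it; the casting slides down the incline and kinetic friction applies: f = μ_k N = 0.05 × 874.3 = 43.7 N.

f ≈ 43.7 N (up the incline)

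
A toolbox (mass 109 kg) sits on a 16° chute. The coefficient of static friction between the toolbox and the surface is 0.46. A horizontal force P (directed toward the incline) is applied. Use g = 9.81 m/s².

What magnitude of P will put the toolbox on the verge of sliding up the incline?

At impending motion up the slope, friction acts down-slope at its limit: f = μ_s N.
Perpendicular to the incline: N = m g cos θ + P sin θ.
Along the incline: P cos θ = m g sin θ + μ_s N = m g sin θ + μ_s (m g cos θ + P sin θ).
Solving, P (cos θ − μ_s sin θ) = m g (sin θ + μ_s cos θ), so P = 109×9.81×(sin 16° + 0.46 cos 16°)/(cos 16° − 0.46 sin 16°) = 1070×0.7178/0.8345 = 920 N.

P ≈ 920 N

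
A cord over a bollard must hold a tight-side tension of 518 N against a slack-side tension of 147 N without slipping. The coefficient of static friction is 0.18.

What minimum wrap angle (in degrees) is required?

β_min ≈ 401°

T₂/T₁ = e^{μβ} → β = ln(T₂/T₁)/μ.
β = ln(518/147)/0.18 = 1.26/0.18 = 6.997 rad.
In degrees: β = 6.997 × 180/π = 401°.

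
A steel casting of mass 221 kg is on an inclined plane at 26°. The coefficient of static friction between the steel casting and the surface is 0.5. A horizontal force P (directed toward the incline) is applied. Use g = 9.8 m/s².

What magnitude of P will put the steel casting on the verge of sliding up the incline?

At impending motion up the slope, friction acts down-slope at its limit: f = μ_s N.
Perpendicular to the incline: N = m g cos θ + P sin θ.
Along the incline: P cos θ = m g sin θ + μ_s N = m g sin θ + μ_s (m g cos θ + P sin θ).
Solving, P (cos θ − μ_s sin θ) = m g (sin θ + μ_s cos θ), so P = 221×9.8×(sin 26° + 0.5 cos 26°)/(cos 26° − 0.5 sin 26°) = 2170×0.8878/0.6796 = 2830 N.

P ≈ 2830 N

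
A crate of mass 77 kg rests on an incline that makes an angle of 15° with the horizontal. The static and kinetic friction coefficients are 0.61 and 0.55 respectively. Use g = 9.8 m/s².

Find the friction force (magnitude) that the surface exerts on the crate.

Perpendicular to the surface, N = m g cos θ = 77·9.8·cos 15° = 728.9 N.
Along the slope the weight component is m g sin θ = 195.3 N; friction must supply exactly this, acting up-slope.
The static-friction ceiling is μ_s N = 0.61 × 728.9 = 444.6 N.
Since |195.3| ≤ 444.6 N, no slip — friction simply equals what equilibrium demands.

f ≈ 195 N (up the incline)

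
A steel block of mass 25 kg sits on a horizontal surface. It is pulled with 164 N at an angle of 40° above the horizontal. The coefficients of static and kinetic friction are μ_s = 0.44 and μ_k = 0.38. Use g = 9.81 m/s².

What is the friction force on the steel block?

f ≈ 53.1 N

Vertical equilibrium gives N = m g − P sin α = 139.8 N.
Horizontally, friction must balance P cos α = 125.6 N.
The static-friction limit is μ_s N = 61.53 N.
The required friction exceeds μ_s N, so the steel block moves and f = μ_k N = 53.1 N.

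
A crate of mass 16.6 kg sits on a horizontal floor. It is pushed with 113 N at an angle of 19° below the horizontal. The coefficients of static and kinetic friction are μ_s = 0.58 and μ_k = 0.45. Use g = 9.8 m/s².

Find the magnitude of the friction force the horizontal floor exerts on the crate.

f ≈ 107 N

The vertical component of P adds to the normal force: N = m g + P sin α = 162.7 + 36.79 = 199.5 N.
The horizontal driving force is P cos α = 106.8 N, so equilibrium needs friction f = 106.8 N.
μ_s N = 0.58 × 199.5 = 115.7 N.
106.8 ≤ 115.7 N → static; friction equals the required 107 N.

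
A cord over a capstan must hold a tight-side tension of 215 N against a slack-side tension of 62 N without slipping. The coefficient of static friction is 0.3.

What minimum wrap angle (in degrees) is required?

β_min ≈ 237°

T₂/T₁ = e^{μβ} → β = ln(T₂/T₁)/μ.
β = ln(215/62)/0.3 = 1.244/0.3 = 4.145 rad.
In degrees: β = 4.145 × 180/π = 237°.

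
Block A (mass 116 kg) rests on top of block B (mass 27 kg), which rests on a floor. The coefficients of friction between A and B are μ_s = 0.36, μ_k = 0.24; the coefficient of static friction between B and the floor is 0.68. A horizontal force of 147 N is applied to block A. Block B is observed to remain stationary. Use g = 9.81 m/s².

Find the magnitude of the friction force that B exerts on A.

f ≈ 147 N

Normal force at the A–B interface: N₁ = m_A g = 1138 N.
Maximum static friction on A from B: μ_s N₁ = 0.36×1138 = 409.7 N.
Since P = 147 N ≤ 409.7 N, A does not slip on B; friction on A equals P = 147 N.
By Newton's third law B feels 147 N forward from A. With B stationary, the floor's static friction on B balances it: f₂ = 147 N (well within μ_s(m_A+m_B)g = 953.9 N).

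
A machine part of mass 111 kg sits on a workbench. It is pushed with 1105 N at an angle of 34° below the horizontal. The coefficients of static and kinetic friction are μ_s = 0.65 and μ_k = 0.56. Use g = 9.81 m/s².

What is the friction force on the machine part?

f ≈ 916 N

The vertical component of P adds to the normal force: N = m g + P sin α = 1089 + 617.9 = 1707 N.
Horizontally, friction must balance P cos α = 916.1 N.
The static-friction limit is μ_s N = 1109 N.
916.1 ≤ 1109 N → static; friction equals the required 916 N.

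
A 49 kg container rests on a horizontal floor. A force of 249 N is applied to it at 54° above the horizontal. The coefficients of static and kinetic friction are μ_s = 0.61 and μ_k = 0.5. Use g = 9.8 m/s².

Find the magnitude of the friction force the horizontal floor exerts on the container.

f ≈ 146 N

N = m g − P sin α = 480.2 − 249×sin 54° = 278.8 N.
For equilibrium, f = P cos α = 249×cos 54° = 146.4 N.
The static-friction limit is μ_s N = 170 N.
Since 146.4 N does not exceed the limit, the container stays at rest and f = 146 N.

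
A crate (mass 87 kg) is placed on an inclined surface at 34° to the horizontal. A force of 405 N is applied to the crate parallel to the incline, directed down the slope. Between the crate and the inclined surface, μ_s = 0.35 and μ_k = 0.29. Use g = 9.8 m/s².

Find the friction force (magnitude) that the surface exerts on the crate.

f ≈ 205 N (up the incline)

Perpendicular to the surface, N = m g cos θ = 87·9.8·cos 34° = 706.8 N.
Parallel to the incline, ΣF = 0 gives f = m g sin θ + P = 476.8 + 405 = 881.8 N (up-slope positive).
The static-friction ceiling is μ_s N = 0.35 × 706.8 = 247.4 N.
Since |881.8| > 247.4 N, static friction cannot hold it; the crate slides down the incline and kinetic friction applies: f = μ_k N = 0.29 × 706.8 = 205 N.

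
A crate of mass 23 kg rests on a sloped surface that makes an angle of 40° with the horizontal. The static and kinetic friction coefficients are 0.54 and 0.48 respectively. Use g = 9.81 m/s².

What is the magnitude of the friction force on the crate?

f ≈ 83 N (up the incline)

The normal reaction is N = m g cos θ = 172.8 N.
Along the slope the weight component is m g sin θ = 145 N; friction must supply exactly this, acting up-slope.
Static friction can supply at most μ_s N = 93.34 N.
Since |145| > 93.34 N, static friction cannot hold it; the crate slides down the incline and kinetic friction applies: f = μ_k N = 0.48 × 172.8 = 83 N.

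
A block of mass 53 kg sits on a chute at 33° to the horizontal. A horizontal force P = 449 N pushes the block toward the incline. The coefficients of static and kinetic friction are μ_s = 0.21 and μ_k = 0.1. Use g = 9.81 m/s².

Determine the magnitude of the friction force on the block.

f ≈ 93.4 N (down the incline)

The horizontal push has a component P sin θ into the surface, so N = m g cos θ + P sin θ = 436 + 244.5 = 680.6 N.
Along the incline, the net driving force (taking up-slope positive) is P cos θ − m g sin θ = 376.6 − 283.2 = 93.39 N, so equilibrium requires friction f = -93.39 N (down-slope).
The limit of static friction is μ_s N = 142.9 N.
|f_req| = 93.39 ≤ 142.9 N → the block is in equilibrium; friction equals the required value.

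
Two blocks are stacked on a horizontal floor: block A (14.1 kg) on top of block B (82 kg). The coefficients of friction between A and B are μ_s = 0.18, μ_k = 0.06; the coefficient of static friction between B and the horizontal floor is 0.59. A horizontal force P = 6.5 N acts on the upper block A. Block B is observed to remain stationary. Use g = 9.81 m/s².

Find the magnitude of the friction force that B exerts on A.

The normal force B exerts on A is simply A's weight, N₁ = 138.3 N.
So the A–B interface can sustain at most μ_s N₁ = 24.9 N of static friction.
Since P = 6.5 N ≤ 24.9 N, A does not slip on B; friction on A equals P = 6.5 N.
By Newton's third law B feels 6.5 N forward from A. With B stationary, the floor's static friction on B balances it: f₂ = 6.5 N (well within μ_s(m_A+m_B)g = 556.2 N).

f ≈ 6.5 N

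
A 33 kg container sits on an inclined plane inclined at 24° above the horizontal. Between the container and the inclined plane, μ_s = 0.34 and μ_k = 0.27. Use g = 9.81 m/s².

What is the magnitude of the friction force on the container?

Perpendicular to the surface, N = m g cos θ = 33·9.81·cos 24° = 295.7 N.
Along the slope the weight component is m g sin θ = 131.7 N; friction must supply exactly this, acting up-slope.
The static-friction ceiling is μ_s N = 0.34 × 295.7 = 100.6 N.
|131.7| exceeds 100.6 N, so the container slips down-slope; friction is kinetic, f = μ_k N = 0.27×295.7 = 79.9 N.

f ≈ 79.9 N (up the incline)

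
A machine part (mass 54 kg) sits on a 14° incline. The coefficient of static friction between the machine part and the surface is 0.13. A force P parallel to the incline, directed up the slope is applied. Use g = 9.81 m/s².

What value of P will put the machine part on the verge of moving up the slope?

At impending motion up the slope, friction acts down-slope at its limit: f = μ_s N.
P is parallel to the surface, so N = m g cos θ = 514 N.
Along the incline: P = m g sin θ + μ_s N = 128 + 0.13×514 = 195 N.

P ≈ 195 N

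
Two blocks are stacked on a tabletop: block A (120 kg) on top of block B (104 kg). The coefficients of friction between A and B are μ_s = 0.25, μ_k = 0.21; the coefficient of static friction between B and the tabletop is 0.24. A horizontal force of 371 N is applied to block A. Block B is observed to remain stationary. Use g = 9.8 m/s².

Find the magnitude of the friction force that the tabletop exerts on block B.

Normal force at the A–B interface: N₁ = m_A g = 1176 N.
So the A–B interface can sustain at most μ_s N₁ = 294 N of static friction.
P = 371 N exceeds that limit, so A slips over B and the interface friction becomes kinetic: f₁ = μ_k N₁ = 0.21×1176 = 247 N.
B experiences an equal 247 N forward from A (third law). B is in equilibrium, so the floor supplies f₂ = 247 N of static friction (limit μ_s(m_A+m_B)g = 526.8 N, not exceeded).

f ≈ 247 N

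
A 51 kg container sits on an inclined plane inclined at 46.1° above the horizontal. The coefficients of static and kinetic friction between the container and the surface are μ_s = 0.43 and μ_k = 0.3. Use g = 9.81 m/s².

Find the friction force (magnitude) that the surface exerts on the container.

f ≈ 104 N (up the incline)

Perpendicular to the surface, N = m g cos θ = 51·9.81·cos 46.1° = 346.9 N.
For equilibrium along the incline, friction must balance the weight component: f = m g sin θ = 360.5 N up the slope.
Maximum static friction available: μ_s N = 0.43 × 346.9 = 149.2 N.
|360.5| exceeds 149.2 N, so the container slips down-slope; friction is kinetic, f = μ_k N = 0.3×346.9 = 104 N.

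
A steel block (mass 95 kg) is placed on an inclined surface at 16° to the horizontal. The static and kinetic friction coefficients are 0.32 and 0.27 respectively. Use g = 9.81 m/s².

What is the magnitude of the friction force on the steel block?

f ≈ 257 N (up the incline)

Normal force: N = m g cos θ = 95 × 9.81 × cos 16° = 895.8 N.
For equilibrium along the incline, friction must balance the weight component: f = m g sin θ = 256.9 N up the slope.
Maximum static friction available: μ_s N = 0.32 × 895.8 = 286.7 N.
Since |256.9| ≤ 286.7 N, static friction is sufficient; f equals the required value, not μ_s N.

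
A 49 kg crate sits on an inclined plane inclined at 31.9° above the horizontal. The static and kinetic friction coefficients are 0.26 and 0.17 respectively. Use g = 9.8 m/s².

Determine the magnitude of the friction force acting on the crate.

The normal reaction is N = m g cos θ = 407.7 N.
For equilibrium along the incline, friction must balance the weight component: f = m g sin θ = 253.8 N up the slope.
The static-friction ceiling is μ_s N = 0.26 × 407.7 = 106 N.
|253.8| exceeds 106 N, so the crate slips down-slope; friction is kinetic, f = μ_k N = 0.17×407.7 = 69.3 N.

f ≈ 69.3 N (up the incline)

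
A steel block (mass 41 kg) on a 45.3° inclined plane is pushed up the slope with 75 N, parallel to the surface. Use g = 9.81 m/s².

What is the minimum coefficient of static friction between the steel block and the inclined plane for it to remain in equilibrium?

μ_s,min ≈ 0.745

N = m g cos θ = 282.9 N.
Friction must make up the shortfall along the incline: f = m g sin θ − P = 285.9 − 75 = 210.9 N.
At the threshold f = μ_s N, so μ_s,min = 210.9/282.9 = 0.745.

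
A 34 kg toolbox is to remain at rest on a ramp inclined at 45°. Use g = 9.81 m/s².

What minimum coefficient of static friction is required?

μ_s,min ≈ 1

At the slip threshold m g sin θ = μ_s m g cos θ, so μ_s,min = tan θ.
μ_s,min = tan 45° = 1.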